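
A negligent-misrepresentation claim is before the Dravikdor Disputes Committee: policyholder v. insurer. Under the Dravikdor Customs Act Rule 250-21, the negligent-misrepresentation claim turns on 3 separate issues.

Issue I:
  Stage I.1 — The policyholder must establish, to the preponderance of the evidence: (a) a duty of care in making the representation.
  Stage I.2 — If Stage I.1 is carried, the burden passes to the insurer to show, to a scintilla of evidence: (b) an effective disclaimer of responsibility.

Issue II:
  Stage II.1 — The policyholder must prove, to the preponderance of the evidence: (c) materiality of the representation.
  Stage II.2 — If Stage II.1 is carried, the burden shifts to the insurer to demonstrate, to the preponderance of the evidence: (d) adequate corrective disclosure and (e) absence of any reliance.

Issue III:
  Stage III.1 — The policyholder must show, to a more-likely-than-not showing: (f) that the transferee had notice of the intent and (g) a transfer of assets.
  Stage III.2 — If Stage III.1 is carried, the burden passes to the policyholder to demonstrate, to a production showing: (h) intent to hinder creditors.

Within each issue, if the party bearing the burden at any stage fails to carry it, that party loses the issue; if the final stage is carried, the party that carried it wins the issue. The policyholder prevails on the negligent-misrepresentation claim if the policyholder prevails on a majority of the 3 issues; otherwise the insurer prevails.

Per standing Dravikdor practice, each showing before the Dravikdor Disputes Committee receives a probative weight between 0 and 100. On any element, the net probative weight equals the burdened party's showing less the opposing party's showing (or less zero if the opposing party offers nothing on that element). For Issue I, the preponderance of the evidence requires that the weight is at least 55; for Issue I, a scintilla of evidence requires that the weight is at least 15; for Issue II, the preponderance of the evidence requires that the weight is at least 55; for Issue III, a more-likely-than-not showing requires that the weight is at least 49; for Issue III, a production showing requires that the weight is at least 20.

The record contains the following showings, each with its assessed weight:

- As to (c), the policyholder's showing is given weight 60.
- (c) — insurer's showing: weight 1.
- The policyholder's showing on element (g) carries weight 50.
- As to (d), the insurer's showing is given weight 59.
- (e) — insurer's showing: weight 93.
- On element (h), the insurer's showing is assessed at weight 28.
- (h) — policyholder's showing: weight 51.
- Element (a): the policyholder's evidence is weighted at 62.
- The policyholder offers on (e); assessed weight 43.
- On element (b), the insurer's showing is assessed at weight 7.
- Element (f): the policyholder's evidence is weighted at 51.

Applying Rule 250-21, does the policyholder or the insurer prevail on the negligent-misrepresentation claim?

— Issue I —
At Stage I.1 the policyholder must meet the preponderance of the evidence (weight is at least 55): on (a) the weight is 62, ≥ 55, so (a) meets the standard.
  The policyholder carries Stage I.1; the insurer now bears the burden.
At Stage I.2 the insurer must meet a scintilla of evidence (weight is at least 15): on (b) the weight is 7, < 15, so (b) does not meet the standard.
  Not every element is met, so the insurer fails to carry Stage I.2.
The analysis ends at Stage I.2; the policyholder prevails on this issue.
— Issue II —
Stage II.1 — burden on policyholder; standard: the preponderance of the evidence (weight is at least 55).
    (c): 60 − 1 = 59 ≥ 55 [met]
  Stage II.1 carried; the burden shifts to the insurer.
Stage II.2 — burden on insurer; standard: the preponderance of the evidence (weight is at least 55).
    (d): 59 ≥ 55 [met]
    (e): 93 − 43 = 50 < 55 [not met]
  Not every element is met, so the insurer fails to carry Stage II.2.
So the policyholder prevails on this issue.
— Issue III —
Stage III.1 (policyholder, a more-likely-than-not showing, weight is at least 49): (f) 51 ≥ 49 — meets; (g) 50 ≥ 49 — meets.
  Stage III.1 is satisfied; the policyholder continues to bear the burden.
Stage III.2 (policyholder, a production showing, weight is at least 20): (h) net 51−28=23 ≥ 20 — meets.
  The policyholder carries the last stage.
Every stage carried; the policyholder prevails on this issue.
Per-issue: Issue I → policyholder; Issue II → policyholder; Issue III → policyholder. The policyholder must prevail on a majority of issues; overall, the policyholder prevails.

policyholder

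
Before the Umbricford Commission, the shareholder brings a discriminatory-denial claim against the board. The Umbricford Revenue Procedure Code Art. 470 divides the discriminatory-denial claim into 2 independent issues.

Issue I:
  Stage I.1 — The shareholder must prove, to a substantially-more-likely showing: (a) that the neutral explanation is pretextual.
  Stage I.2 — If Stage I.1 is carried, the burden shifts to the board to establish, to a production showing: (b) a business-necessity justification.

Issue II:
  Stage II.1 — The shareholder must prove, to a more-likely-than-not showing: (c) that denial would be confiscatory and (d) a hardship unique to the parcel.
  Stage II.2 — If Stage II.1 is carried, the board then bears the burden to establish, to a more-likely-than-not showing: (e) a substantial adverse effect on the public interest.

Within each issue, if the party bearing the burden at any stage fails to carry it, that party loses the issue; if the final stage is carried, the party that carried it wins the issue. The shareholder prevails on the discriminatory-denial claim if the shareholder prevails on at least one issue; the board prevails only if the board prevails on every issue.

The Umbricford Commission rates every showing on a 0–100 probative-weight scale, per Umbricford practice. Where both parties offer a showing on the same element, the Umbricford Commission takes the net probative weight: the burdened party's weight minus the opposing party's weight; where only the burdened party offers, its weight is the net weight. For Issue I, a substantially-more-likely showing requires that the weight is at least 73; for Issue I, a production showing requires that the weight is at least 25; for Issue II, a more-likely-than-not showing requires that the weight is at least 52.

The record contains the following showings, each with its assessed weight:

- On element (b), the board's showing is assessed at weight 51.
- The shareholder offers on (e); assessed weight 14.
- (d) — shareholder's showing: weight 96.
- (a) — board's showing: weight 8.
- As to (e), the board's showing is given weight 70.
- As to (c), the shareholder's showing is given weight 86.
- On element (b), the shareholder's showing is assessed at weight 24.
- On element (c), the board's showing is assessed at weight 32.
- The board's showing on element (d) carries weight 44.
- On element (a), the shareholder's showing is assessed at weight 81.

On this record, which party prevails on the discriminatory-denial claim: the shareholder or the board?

— Issue I —
Stage I.1 (shareholder, a substantially-more-likely showing, weight is at least 73): (a) net 81−8=73 ≥ 73 — meets.
  All elements met. The burden passes to the board.
Stage I.2 (board, a production showing, weight is at least 25): (b) net 51−24=27 ≥ 25 — meets.
  The board carries the last stage.
With every stage satisfied, the board prevails on this issue.
— Issue II —
At Stage II.1 the shareholder must meet a more-likely-than-not showing (weight is at least 52): on (c) the weight is 86 less the opposing 32 gives net 54, ≥ 52, so (c) meets the standard; on (d) the weight is 96 less the opposing 44 gives net 52, ≥ 52, so (d) meets the standard.
  Stage II.1 is satisfied; the onus moves to the board.
At Stage II.2 the board must meet a more-likely-than-not showing (weight is at least 52): on (e) the weight is 70 less the opposing 14 gives net 56, which does reach 52, so (e) meets the standard.
  The board carries the last stage.
With every stage satisfied, the board prevails on this issue.
Per-issue: Issue I → board; Issue II → board. The shareholder must prevail on at least one issue; overall, the board prevails.

board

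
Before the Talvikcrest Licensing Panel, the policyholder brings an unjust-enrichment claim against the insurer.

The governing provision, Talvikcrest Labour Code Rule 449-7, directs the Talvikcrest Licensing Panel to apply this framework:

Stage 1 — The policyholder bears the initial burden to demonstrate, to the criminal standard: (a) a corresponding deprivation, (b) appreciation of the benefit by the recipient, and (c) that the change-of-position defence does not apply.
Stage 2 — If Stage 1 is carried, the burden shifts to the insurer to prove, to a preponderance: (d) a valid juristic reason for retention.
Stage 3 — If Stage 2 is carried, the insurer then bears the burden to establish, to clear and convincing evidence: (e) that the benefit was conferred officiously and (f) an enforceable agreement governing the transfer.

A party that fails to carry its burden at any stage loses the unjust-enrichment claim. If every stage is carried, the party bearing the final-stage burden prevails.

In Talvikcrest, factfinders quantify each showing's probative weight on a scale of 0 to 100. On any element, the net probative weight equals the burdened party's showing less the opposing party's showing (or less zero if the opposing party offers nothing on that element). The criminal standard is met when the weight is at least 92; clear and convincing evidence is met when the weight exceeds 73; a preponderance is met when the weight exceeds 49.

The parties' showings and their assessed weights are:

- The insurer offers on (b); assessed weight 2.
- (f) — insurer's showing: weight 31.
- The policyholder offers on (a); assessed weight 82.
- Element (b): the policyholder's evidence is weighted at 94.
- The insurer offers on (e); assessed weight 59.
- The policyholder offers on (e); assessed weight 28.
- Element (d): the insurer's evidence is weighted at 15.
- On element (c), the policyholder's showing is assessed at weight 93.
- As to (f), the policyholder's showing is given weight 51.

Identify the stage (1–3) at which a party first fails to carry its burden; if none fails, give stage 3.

stage 1

At Stage 1 the policyholder must meet the criminal standard (weight is at least 92): on (a) the weight is 82, which does not reach 92, so (a) does not meet the standard; on (b) the weight is 94 less the opposing 2 gives net 92, which does reach 92, so (b) meets the standard; on (c) the weight is 93, ≥ 92, so (c) meets the standard.
  Stage 1 not carried; the policyholder fails its burden.
The analysis ends at Stage 1; the insurer prevails.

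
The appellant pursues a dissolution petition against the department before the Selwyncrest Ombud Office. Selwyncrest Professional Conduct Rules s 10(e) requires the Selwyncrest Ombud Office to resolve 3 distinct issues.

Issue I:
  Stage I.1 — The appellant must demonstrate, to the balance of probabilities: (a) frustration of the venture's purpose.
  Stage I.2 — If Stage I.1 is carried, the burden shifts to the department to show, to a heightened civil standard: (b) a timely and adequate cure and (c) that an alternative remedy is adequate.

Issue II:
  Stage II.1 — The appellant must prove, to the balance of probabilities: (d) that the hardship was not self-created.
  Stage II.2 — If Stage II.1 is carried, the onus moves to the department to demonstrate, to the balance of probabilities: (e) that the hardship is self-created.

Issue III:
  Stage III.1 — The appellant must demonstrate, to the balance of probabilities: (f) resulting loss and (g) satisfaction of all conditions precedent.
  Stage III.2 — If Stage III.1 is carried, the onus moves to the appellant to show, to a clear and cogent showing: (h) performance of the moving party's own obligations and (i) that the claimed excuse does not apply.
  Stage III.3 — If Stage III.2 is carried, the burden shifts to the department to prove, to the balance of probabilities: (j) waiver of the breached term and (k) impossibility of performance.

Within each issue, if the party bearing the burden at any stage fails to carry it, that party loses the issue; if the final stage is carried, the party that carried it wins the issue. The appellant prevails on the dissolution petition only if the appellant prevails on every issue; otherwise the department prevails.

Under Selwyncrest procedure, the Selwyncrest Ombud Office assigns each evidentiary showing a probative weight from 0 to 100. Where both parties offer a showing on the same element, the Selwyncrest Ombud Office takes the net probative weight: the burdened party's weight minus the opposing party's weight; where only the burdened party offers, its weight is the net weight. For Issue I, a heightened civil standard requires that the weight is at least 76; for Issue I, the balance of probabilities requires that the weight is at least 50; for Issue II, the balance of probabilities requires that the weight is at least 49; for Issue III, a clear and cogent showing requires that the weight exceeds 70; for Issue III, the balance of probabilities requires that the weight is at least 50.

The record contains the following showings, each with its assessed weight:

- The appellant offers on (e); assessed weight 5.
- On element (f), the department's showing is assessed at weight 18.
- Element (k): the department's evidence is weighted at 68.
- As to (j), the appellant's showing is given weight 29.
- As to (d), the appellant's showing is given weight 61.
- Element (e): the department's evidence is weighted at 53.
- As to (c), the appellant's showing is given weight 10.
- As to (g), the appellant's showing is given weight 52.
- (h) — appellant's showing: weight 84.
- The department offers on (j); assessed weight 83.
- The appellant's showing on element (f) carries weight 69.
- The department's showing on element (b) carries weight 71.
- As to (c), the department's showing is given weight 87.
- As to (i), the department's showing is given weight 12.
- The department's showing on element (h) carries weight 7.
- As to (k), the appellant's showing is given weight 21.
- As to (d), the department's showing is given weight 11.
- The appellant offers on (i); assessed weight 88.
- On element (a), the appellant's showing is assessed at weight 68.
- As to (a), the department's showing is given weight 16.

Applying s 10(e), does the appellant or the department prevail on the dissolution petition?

— Issue I —
At Stage I.1 the appellant must meet the balance of probabilities (weight is at least 50): on (a) the weight is 68 less the opposing 16 gives net 52, which does reach 50, so (a) meets the standard.
  Stage I.1 is satisfied; the onus moves to the department.
At Stage I.2 the department must meet a heightened civil standard (weight is at least 76): on (b) the weight is 71, < 76, so (b) does not meet the standard; on (c) the weight is 87 less the opposing 10 gives net 77, which does reach 76, so (c) meets the standard.
  Not every element is met, so the department fails to carry Stage I.2.
The analysis ends at Stage I.2; the appellant prevails on this issue.
— Issue II —
Stage II.1 (appellant, the balance of probabilities, weight is at least 49): (d) net 61−11=50 ≥ 49 — meets.
  Stage II.1 carried; the burden shifts to the department.
Stage II.2 (department, the balance of probabilities, weight is at least 49): (e) net 53−5=48 < 49 — fails.
  Not every element is met, so the department fails to carry Stage II.2.
The appellant prevails on this issue.
— Issue III —
At Stage III.1 the appellant must meet the balance of probabilities (weight is at least 50): on (f) the weight is 69 less the opposing 18 gives net 51, which does reach 50, so (f) meets the standard; on (g) the weight is 52, ≥ 50, so (g) meets the standard.
  Stage III.1 carried; the burden remains with the appellant.
At Stage III.2 the appellant must meet a clear and cogent showing (weight exceeds 70): on (h) the weight is 84 less the opposing 7 gives net 77, which does exceed 70, so (h) meets the standard; on (i) the weight is 88 less the opposing 12 gives net 76, > 70, so (i) meets the standard.
  The appellant carries Stage III.2; the department now bears the burden.
At Stage III.3 the department must meet the balance of probabilities (weight is at least 50): on (j) the weight is 83 less the opposing 29 gives net 54, which does reach 50, so (j) meets the standard; on (k) the weight is 68 less the opposing 21 gives net 47, < 50, so (k) does not meet the standard.
  The department does not carry Stage III.3.
The analysis ends at Stage III.3; the appellant prevails on this issue.
Per-issue: Issue I → appellant; Issue II → appellant; Issue III → appellant. The appellant must prevail on every issue; overall, the appellant prevails.

appellant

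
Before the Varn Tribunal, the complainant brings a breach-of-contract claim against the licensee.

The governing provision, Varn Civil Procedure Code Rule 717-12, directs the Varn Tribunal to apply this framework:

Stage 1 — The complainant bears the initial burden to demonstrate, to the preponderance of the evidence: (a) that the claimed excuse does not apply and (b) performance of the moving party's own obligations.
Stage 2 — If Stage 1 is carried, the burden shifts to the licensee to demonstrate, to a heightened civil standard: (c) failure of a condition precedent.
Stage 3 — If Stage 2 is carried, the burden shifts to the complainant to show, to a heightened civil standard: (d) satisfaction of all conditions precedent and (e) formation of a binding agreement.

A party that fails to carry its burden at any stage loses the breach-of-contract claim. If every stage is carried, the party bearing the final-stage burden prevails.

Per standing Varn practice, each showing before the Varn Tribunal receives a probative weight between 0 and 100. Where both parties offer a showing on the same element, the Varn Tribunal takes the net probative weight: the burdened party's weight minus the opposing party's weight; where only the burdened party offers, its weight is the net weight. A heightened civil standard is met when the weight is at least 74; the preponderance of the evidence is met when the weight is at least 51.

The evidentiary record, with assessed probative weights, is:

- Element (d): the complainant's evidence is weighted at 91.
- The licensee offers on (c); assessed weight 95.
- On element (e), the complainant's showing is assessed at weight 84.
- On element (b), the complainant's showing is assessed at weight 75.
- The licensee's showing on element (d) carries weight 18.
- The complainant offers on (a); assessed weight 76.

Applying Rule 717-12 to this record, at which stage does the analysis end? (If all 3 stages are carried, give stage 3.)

stage 3

Stage 1 (complainant, the preponderance of the evidence, weight is at least 51): (a) 76 ≥ 51 — meets; (b) 75 ≥ 51 — meets.
  Stage 1 is satisfied; the onus moves to the licensee.
Stage 2 (licensee, a heightened civil standard, weight is at least 74): (c) 95 ≥ 74 — meets.
  Stage 2 is satisfied; the onus moves to the complainant.
Stage 3 (complainant, a heightened civil standard, weight is at least 74): (d) net 91−18=73 < 74 — fails; (e) 84 ≥ 74 — meets.
  The complainant does not carry Stage 3.
The licensee prevails.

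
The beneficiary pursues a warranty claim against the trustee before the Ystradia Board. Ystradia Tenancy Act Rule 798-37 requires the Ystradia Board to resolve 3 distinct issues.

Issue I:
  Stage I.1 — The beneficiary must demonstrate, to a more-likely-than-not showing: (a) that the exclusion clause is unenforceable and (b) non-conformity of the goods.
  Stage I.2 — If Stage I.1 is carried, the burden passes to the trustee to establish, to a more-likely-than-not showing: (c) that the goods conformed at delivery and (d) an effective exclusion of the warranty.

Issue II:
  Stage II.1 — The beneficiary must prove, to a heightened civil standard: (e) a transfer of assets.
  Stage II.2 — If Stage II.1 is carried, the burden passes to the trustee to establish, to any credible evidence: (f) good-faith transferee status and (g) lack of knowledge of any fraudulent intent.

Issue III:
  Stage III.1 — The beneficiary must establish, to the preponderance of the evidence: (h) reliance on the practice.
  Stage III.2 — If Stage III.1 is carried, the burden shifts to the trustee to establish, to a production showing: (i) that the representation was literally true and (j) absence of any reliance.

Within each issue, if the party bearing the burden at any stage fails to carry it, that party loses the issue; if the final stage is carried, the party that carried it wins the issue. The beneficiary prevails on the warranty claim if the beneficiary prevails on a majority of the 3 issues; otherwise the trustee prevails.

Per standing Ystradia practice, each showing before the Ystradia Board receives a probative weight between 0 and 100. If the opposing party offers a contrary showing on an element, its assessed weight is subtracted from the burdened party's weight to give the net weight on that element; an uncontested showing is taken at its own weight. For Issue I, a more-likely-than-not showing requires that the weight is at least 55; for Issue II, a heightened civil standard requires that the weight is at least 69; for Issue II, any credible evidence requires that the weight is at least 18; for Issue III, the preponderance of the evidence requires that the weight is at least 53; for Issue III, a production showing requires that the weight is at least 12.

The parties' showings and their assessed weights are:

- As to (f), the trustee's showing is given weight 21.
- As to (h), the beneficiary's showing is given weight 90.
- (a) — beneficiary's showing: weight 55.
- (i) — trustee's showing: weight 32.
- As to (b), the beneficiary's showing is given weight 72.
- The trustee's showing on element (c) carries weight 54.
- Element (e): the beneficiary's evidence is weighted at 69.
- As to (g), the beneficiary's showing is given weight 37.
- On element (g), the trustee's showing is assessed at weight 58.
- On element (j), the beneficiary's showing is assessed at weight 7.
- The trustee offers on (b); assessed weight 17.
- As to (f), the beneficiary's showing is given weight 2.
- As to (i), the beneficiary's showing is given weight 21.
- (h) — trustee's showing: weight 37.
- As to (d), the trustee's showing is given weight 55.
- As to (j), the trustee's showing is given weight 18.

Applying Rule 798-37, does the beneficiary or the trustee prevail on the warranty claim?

— Issue I —
Stage I.1 (beneficiary, a more-likely-than-not showing, weight is at least 55): (a) 55 ≥ 55 — meets; (b) net 72−17=55 ≥ 55 — meets.
  Stage I.1 carried; the burden shifts to the trustee.
Stage I.2 (trustee, a more-likely-than-not showing, weight is at least 55): (c) 54 < 55 — fails; (d) 55 ≥ 55 — meets.
  Stage I.2 not carried; the trustee fails its burden.
The analysis ends at Stage I.2; the beneficiary prevails on this issue.
— Issue II —
Stage II.1 (beneficiary, a heightened civil standard, weight is at least 69): (e) 69 ≥ 69 — meets.
  Stage II.1 is satisfied; the onus moves to the trustee.
Stage II.2 (trustee, any credible evidence, weight is at least 18): (f) net 21−2=19 ≥ 18 — meets; (g) net 58−37=21 ≥ 18 — meets.
  All elements met at the final stage.
All stages carried — the trustee prevails on this issue.
— Issue III —
At Stage III.1 the beneficiary must meet the preponderance of the evidence (weight is at least 53): on (h) the weight is 90 less the opposing 37 gives net 53, ≥ 53, so (h) meets the standard.
  Stage III.1 is satisfied; the onus moves to the trustee.
At Stage III.2 the trustee must meet a production showing (weight is at least 12): on (i) the weight is 32 less the opposing 21 gives net 11, which does not reach 12, so (i) does not meet the standard; on (j) the weight is 18 less the opposing 7 gives net 11, which does not reach 12, so (j) does not meet the standard.
  Stage III.2 not carried; the trustee fails its burden.
The beneficiary prevails on this issue.
Per-issue: Issue I → beneficiary; Issue II → trustee; Issue III → beneficiary. The beneficiary must prevail on a majority of issues; overall, the beneficiary prevails.

beneficiary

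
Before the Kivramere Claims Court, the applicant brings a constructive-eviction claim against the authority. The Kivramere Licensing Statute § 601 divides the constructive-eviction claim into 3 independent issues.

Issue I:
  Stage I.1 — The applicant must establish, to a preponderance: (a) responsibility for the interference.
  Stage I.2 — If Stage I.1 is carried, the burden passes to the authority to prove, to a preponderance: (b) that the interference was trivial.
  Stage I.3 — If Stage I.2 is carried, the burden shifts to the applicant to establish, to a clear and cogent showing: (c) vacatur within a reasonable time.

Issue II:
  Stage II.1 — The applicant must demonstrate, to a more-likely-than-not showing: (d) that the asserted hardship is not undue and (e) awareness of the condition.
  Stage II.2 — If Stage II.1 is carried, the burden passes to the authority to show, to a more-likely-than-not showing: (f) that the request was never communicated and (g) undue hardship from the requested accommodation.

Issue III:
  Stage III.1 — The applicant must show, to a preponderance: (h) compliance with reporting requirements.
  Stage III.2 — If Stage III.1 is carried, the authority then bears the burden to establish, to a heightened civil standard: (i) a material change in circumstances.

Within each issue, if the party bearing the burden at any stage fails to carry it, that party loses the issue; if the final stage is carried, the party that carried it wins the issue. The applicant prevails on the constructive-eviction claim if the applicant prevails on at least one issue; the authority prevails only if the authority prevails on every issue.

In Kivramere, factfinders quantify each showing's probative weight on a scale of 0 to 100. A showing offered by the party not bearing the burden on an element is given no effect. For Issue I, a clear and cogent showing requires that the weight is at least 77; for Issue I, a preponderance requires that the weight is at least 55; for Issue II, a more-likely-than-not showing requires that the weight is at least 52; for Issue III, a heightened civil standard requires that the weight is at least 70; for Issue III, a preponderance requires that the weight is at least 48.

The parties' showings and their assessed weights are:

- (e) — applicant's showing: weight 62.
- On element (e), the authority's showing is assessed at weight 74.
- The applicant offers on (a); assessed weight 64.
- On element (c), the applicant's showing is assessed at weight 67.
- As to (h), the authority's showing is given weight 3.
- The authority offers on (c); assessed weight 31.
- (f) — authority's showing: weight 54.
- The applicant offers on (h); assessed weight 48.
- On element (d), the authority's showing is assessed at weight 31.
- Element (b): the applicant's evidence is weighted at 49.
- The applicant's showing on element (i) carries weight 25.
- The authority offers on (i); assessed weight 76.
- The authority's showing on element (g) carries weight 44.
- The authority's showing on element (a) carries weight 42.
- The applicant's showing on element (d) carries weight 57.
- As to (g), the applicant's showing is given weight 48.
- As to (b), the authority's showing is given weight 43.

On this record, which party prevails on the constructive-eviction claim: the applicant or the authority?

— Issue I —
Stage I.1 (applicant, a preponderance, weight is at least 55): (a) 64 (authority's 42 disregarded) ≥ 55 — meets.
  Stage I.1 carried; the burden shifts to the authority.
Stage I.2 (authority, a preponderance, weight is at least 55): (b) 43 (applicant's 49 disregarded) < 55 — fails.
  Stage I.2 not carried; the authority fails its burden.
The analysis ends at Stage I.2; the applicant prevails on this issue.
— Issue II —
At Stage II.1 the applicant must meet a more-likely-than-not showing (weight is at least 52): on (d) the weight is 57 (the authority's 31 is given no effect), ≥ 52, so (d) meets the standard; on (e) the weight is 62 (the authority's 74 is given no effect), which does reach 52, so (e) meets the standard.
  Stage II.1 carried; the burden shifts to the authority.
At Stage II.2 the authority must meet a more-likely-than-not showing (weight is at least 52): on (f) the weight is 54, ≥ 52, so (f) meets the standard; on (g) the weight is 44 (the applicant's 48 is given no effect), < 52, so (g) does not meet the standard.
  Stage II.2 not carried; the authority fails its burden.
So the applicant prevails on this issue.
— Issue III —
At Stage III.1 the applicant must meet a preponderance (weight is at least 48): on (h) the weight is 48 (the authority's 3 is given no effect), which does reach 48, so (h) meets the standard.
  Stage III.1 carried; the burden shifts to the authority.
At Stage III.2 the authority must meet a heightened civil standard (weight is at least 70): on (i) the weight is 76 (the applicant's 25 is given no effect), ≥ 70, so (i) meets the standard.
  All elements met at the final stage.
Every stage carried; the authority prevails on this issue.
Per-issue: Issue I → applicant; Issue II → applicant; Issue III → authority. The applicant must prevail on at least one issue; overall, the applicant prevails.

applicant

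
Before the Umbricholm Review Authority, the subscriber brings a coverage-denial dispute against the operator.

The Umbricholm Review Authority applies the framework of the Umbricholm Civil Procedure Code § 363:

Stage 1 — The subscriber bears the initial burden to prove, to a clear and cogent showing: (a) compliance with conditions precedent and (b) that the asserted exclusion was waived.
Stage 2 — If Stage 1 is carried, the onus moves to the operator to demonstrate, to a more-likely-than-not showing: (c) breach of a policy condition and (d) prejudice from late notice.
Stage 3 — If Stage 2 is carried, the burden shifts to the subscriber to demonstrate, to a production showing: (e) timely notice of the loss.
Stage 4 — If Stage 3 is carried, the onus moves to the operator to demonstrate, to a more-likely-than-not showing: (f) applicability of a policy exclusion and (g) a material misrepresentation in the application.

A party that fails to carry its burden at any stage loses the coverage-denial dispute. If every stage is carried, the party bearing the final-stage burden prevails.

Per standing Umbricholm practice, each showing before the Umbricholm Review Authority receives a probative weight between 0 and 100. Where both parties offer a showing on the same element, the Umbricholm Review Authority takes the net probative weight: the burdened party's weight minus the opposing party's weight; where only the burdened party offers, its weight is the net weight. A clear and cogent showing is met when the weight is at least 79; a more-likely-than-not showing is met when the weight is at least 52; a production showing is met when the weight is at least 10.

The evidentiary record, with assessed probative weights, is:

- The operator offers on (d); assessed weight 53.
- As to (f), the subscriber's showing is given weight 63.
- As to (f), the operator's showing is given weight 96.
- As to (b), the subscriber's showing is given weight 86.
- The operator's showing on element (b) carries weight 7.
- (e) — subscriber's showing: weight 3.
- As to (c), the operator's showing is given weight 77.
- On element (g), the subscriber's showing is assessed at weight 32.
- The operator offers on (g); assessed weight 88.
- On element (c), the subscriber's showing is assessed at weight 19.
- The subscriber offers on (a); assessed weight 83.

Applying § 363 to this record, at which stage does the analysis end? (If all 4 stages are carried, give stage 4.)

stage 3

At Stage 1 the subscriber must meet a clear and cogent showing (weight is at least 79): on (a) the weight is 83, which does reach 79, so (a) meets the standard; on (b) the weight is 86 less the opposing 7 gives net 79, which does reach 79, so (b) meets the standard.
  All elements met. The burden passes to the operator.
At Stage 2 the operator must meet a more-likely-than-not showing (weight is at least 52): on (c) the weight is 77 less the opposing 19 gives net 58, ≥ 52, so (c) meets the standard; on (d) the weight is 53, which does reach 52, so (d) meets the standard.
  Stage 2 is satisfied; the onus moves to the subscriber.
At Stage 3 the subscriber must meet a production showing (weight is at least 10): on (e) the weight is 3, < 10, so (e) does not meet the standard.
  Not every element is met, so the subscriber fails to carry Stage 3.
The analysis ends at Stage 3; the operator prevails.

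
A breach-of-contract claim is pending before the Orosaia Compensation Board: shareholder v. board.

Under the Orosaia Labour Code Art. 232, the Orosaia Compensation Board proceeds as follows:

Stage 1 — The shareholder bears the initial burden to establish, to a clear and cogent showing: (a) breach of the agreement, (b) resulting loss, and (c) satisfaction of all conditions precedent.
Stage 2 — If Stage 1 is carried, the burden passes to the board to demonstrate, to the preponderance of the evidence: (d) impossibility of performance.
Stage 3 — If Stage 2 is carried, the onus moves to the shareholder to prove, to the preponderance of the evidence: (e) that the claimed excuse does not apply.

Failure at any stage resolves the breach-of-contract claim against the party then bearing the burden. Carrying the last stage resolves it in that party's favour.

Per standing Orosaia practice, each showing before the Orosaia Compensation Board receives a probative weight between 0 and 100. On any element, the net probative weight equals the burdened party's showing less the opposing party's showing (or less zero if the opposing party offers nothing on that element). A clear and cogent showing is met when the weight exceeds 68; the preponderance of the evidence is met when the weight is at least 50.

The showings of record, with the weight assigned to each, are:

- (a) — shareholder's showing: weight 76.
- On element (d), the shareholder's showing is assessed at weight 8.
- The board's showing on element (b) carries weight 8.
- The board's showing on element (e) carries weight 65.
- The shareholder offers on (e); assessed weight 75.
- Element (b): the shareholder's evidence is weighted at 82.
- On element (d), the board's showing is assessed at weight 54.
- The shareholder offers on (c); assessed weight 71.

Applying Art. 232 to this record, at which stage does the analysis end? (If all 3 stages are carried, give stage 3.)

Stage 1 (shareholder, a clear and cogent showing, weight exceeds 68): (a) 76 > 68 — meets; (b) net 82−8=74 > 68 — meets; (c) 71 > 68 — meets.
  All elements met. The burden passes to the board.
Stage 2 (board, the preponderance of the evidence, weight is at least 50): (d) net 54−8=46 < 50 — fails.
  Stage 2 not carried; the board fails its burden.
The shareholder prevails.

stage 2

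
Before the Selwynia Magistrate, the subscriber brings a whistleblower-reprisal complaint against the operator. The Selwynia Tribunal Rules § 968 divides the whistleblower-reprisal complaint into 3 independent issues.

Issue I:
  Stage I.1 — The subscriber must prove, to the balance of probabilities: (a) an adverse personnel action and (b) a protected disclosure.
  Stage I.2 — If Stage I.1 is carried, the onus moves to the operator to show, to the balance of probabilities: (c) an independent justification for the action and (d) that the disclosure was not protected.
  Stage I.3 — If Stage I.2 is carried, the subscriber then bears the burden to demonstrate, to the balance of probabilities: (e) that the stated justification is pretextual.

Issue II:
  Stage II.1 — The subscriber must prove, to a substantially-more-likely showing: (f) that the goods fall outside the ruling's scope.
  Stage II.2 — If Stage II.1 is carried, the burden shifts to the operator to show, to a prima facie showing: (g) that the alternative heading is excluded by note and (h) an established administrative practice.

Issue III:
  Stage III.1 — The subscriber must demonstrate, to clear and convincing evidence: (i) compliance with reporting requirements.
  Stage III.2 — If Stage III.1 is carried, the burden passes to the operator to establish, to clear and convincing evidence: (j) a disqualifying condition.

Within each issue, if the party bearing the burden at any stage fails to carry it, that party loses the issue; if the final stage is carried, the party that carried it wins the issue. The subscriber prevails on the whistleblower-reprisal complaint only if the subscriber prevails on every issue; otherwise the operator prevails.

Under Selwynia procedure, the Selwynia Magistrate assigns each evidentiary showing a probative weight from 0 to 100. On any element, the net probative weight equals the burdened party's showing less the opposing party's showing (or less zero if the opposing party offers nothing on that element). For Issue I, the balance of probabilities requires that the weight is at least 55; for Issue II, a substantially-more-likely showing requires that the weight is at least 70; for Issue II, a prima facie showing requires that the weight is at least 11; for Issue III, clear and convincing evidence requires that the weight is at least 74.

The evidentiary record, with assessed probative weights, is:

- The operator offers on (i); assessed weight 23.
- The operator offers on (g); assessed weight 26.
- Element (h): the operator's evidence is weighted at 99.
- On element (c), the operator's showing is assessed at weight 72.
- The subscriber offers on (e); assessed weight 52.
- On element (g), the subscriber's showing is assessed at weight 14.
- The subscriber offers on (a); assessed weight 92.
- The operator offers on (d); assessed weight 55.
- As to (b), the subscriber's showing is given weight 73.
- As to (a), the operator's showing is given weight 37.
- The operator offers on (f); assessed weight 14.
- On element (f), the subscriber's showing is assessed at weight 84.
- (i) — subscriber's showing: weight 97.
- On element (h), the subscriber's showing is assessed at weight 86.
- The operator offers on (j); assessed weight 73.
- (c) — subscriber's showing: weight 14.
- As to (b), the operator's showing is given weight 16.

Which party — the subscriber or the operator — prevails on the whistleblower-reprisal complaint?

— Issue I —
Stage I.1 — burden on subscriber; standard: the balance of probabilities (weight is at least 55).
    (a): 92 − 37 = 55 ≥ 55 [met]
    (b): 73 − 16 = 57 ≥ 55 [met]
  The subscriber carries Stage I.1; the operator now bears the burden.
Stage I.2 — burden on operator; standard: the balance of probabilities (weight is at least 55).
    (c): 72 − 14 = 58 ≥ 55 [met]
    (d): 55 ≥ 55 [met]
  Stage I.2 is satisfied; the onus moves to the subscriber.
Stage I.3 — burden on subscriber; standard: the balance of probabilities (weight is at least 55).
    (e): 52 < 55 [not met]
  Stage I.3 not carried; the subscriber fails its burden.
So the operator prevails on this issue.
— Issue II —
Stage II.1 (subscriber, a substantially-more-likely showing, weight is at least 70): (f) net 84−14=70 ≥ 70 — meets.
  Stage II.1 carried; the burden shifts to the operator.
Stage II.2 (operator, a prima facie showing, weight is at least 11): (g) net 26−14=12 ≥ 11 — meets; (h) net 99−86=13 ≥ 11 — meets.
  The operator carries the last stage.
With every stage satisfied, the operator prevails on this issue.
— Issue III —
Stage III.1 (subscriber, clear and convincing evidence, weight is at least 74): (i) net 97−23=74 ≥ 74 — meets.
  Stage III.1 carried; the burden shifts to the operator.
Stage III.2 (operator, clear and convincing evidence, weight is at least 74): (j) 73 < 74 — fails.
  Stage III.2 not carried; the operator fails its burden.
The subscriber prevails on this issue.
Per-issue: Issue I → operator; Issue II → operator; Issue III → subscriber. The subscriber must prevail on every issue; overall, the operator prevails.

operator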